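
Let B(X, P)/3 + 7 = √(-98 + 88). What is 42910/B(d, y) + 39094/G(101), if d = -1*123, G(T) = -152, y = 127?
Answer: -26287939/13452 - 42910*I*√10/177 ≈ -1954.2 - 766.63*I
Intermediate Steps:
d = -123
B(X, P) = -21 + 3*I*√10 (B(X, P) = -21 + 3*√(-98 + 88) = -21 + 3*√(-10) = -21 + 3*(I*√10) = -21 + 3*I*√10)
42910/B(d, y) + 39094/G(101) = 42910/(-21 + 3*I*√10) + 39094/(-152) = 42910/(-21 + 3*I*√10) + 39094*(-1/152) = 42910/(-21 + 3*I*√10) - 19547/76 = -19547/76 + 42910/(-21 + 3*I*√10)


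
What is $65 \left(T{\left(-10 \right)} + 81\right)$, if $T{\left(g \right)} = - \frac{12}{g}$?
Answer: $5343$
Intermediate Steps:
$65 \left(T{\left(-10 \right)} + 81\right) = 65 \left(- \frac{12}{-10} + 81\right) = 65 \left(\left(-12\right) \left(- \frac{1}{10}\right) + 81\right) = 65 \left(\frac{6}{5} + 81\right) = 65 \cdot \frac{411}{5} = 5343$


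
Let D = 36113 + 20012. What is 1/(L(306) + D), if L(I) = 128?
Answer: 1/56253 ≈ 1.7777e-5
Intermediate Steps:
D = 56125
1/(L(306) + D) = 1/(128 + 56125) = 1/56253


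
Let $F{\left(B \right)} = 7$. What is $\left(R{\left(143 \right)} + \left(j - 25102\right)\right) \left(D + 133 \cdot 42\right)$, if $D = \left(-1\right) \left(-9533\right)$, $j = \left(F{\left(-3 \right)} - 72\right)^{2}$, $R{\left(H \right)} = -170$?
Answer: $-318209593$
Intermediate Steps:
$j = 4225$ ($j = \left(7 - 72\right)^{2} = \left(-65\right)^{2} = 4225$)
$D = 9533$
$\left(R{\left(143 \right)} + \left(j - 25102\right)\right) \left(D + 133 \cdot 42\right) = \left(-170 + \left(4225 - 25102\right)\right) \left(9533 + 133 \cdot 42\right) = \left(-170 + \left(4225 - 25102\right)\right) \left(9533 + 5586\right) = \left(-170 - 20877\right) 15119 = \left(-21047\right) 15119 = -318209593$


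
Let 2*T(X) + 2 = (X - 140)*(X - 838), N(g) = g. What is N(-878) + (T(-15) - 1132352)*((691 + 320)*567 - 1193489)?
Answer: 661340902988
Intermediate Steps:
T(X) = -1 + (-838 + X)*(-140 + X)/2 (T(X) = -1 + ((X - 140)*(X - 838))/2 = -1 + ((-140 + X)*(-838 + X))/2 = -1 + ((-838 + X)*(-140 + X))/2 = -1 + (-838 + X)*(-140 + X)/2)
N(-878) + (T(-15) - 1132352)*((691 + 320)*567 - 1193489) = -878 + ((58659 + (1/2)*(-15)**2 - 489*(-15)) - 1132352)*((691 + 320)*567 - 1193489) = -878 + ((58659 + (1/2)*225 + 7335) - 1132352)*(1011*567 - 1193489) = -878 + ((58659 + 225/2 + 7335) - 1132352)*(573237 - 1193489) = -878 + (132213/2 - 1132352)*(-620252) = -878 - 2132491/2*(-620252) = -878 + 661340903866 = 661340902988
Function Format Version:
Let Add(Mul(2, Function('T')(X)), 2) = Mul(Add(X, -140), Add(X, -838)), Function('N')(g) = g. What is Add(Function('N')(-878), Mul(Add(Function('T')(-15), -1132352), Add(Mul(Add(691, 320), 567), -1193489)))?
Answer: 661340902988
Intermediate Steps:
Function('T')(X) = Add(-1, Mul(Rational(1, 2), Add(-838, X), Add(-140, X))) (Function('T')(X) = Add(-1, Mul(Rational(1, 2), Mul(Add(X, -140), Add(X, -838)))) = Add(-1, Mul(Rational(1, 2), Mul(Add(-140, X), Add(-838, X)))) = Add(-1, Mul(Rational(1, 2), Mul(Add(-838, X), Add(-140, X)))) = Add(-1, Mul(Rational(1, 2), Add(-838, X), Add(-140, X))))
Add(Function('N')(-878), Mul(Add(Function('T')(-15), -1132352), Add(Mul(Add(691, 320), 567), -1193489))) = Add(-878, Mul(Add(Add(58659, Mul(Rational(1, 2), Pow(-15, 2)), Mul(-489, -15)), -1132352), Add(Mul(Add(691, 320), 567), -1193489))) = Add(-878, Mul(Add(Add(58659, Mul(Rational(1, 2), 225), 7335), -1132352), Add(Mul(1011, 567), -1193489))) = Add(-878, Mul(Add(Add(58659, Rational(225, 2), 7335), -1132352), Add(573237, -1193489))) = Add(-878, Mul(Add(Rational(132213, 2), -1132352), -620252)) = Add(-878, Mul(Rational(-2132491, 2), -620252)) = Add(-878, 661340903866) = 661340902988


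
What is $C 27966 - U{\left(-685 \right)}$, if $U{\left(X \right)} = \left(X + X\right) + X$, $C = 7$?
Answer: $197817$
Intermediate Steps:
$U{\left(X \right)} = 3 X$ ($U{\left(X \right)} = 2 X + X = 3 X$)
$C 27966 - U{\left(-685 \right)} = 7 \cdot 27966 - 3 \left(-685\right) = 195762 - -2055 = 195762 + 2055 = 197817$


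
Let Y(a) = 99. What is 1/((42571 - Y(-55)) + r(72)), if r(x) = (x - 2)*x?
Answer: 1/47512 ≈ 2.1047e-5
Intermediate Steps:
r(x) = x*(-2 + x) (r(x) = (-2 + x)*x = x*(-2 + x))
1/((42571 - Y(-55)) + r(72)) = 1/((42571 - 1*99) + 72*(-2 + 72)) = 1/((42571 - 99) + 72*70) = 1/(42472 + 5040) = 1/47512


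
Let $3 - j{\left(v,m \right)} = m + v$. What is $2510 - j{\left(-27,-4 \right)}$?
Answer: $2476$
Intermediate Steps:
$j{\left(v,m \right)} = 3 - m - v$ ($j{\left(v,m \right)} = 3 - \left(m + v\right) = 3 - m - v$)
$2510 - j{\left(-27,-4 \right)} = 2510 - \left(3 - -4 - -27\right) = 2510 - \left(3 + 4 + 27\right) = 2510 - 34 = 2476$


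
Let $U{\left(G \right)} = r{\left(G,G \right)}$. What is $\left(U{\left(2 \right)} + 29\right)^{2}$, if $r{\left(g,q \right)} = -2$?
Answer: $729$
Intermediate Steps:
$U{\left(G \right)} = -2$
$\left(U{\left(2 \right)} + 29\right)^{2} = \left(-2 + 29\right)^{2} = 27^{2} = 729$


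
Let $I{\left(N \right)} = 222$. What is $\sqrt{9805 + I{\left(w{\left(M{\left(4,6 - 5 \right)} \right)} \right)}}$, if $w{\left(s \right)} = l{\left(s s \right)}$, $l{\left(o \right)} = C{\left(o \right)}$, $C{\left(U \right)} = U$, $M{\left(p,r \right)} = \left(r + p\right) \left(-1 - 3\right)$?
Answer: $\sqrt{10027} \approx 100.13$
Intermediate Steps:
$M{\left(p,r \right)} = - 4 p - 4 r$ ($M{\left(p,r \right)} = \left(p + r\right) \left(-4\right) = - 4 p - 4 r$)
$l{\left(o \right)} = o$
$w{\left(s \right)} = s^{2}$ ($w{\left(s \right)} = s s = s^{2}$)
$\sqrt{9805 + I{\left(w{\left(M{\left(4,6 - 5 \right)} \right)} \right)}} = \sqrt{9805 + 222} = \sqrt{10027}$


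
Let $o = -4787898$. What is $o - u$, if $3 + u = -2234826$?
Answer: $-2553069$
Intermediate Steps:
$u = -2234829$ ($u = -3 - 2234826 = -2234829$)
$o - u = -4787898 - -2234829 = -4787898 + 2234829 = -2553069$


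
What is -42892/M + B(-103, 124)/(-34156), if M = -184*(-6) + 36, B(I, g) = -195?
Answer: -366199213/9734460 ≈ -37.619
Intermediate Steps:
M = 1140 (M = -23*(-48) + 36 = 1104 + 36 = 1140)
-42892/M + B(-103, 124)/(-34156) = -42892/1140 - 195/(-34156) = -42892*1/1140 - 195*(-1/34156) = -10723/285 + 195/34156 = -366199213/9734460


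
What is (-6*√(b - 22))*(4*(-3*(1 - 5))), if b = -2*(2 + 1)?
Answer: -576*I*√7 ≈ -1524.0*I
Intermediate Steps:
b = -6 (b = -2*3 = -6)
(-6*√(b - 22))*(4*(-3*(1 - 5))) = (-6*√(-6 - 22))*(4*(-3*(1 - 5))) = (-12*I*√7)*(4*(-3*(-4))) = (-12*I*√7)*(4*12) = -12*I*√7*48 = -576*I*√7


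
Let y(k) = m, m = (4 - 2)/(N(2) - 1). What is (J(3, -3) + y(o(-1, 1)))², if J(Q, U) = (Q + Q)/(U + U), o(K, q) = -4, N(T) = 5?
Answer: ¼ ≈ 0.25000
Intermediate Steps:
J(Q, U) = Q/U (J(Q, U) = (2*Q)/((2*U)) = (2*Q)*(1/(2*U)) = Q/U)
m = ½ (m = (4 - 2)/(5 - 1) = 2/4 = 2*(¼) = ½ ≈ 0.50000)
y(k) = ½
(J(3, -3) + y(o(-1, 1)))² = (3/(-3) + ½)² = (3*(-⅓) + ½)² = (-1 + ½)² = (-½)² = ¼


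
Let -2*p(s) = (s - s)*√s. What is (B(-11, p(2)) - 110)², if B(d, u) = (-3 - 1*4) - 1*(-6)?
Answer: 12321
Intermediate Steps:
p(s) = 0 (p(s) = -(s - s)*√s/2 = -0*√s = -½*0 = 0)
B(d, u) = -1 (B(d, u) = (-3 - 4) + 6 = -7 + 6 = -1)
(B(-11, p(2)) - 110)² = (-1 - 110)² = (-111)² = 12321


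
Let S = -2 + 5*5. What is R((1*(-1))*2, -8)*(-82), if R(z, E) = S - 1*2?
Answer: -1722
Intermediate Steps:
S = 23 (S = -2 + 25 = 23)
R(z, E) = 21 (R(z, E) = 23 - 1*2 = 23 - 2 = 21)
R((1*(-1))*2, -8)*(-82) = 21*(-82) = -1722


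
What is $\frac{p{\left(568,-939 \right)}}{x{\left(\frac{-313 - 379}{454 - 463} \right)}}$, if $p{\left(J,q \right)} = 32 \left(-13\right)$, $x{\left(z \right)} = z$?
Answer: $- \frac{936}{173} \approx -5.4104$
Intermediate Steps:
$p{\left(J,q \right)} = -416$
$\frac{p{\left(568,-939 \right)}}{x{\left(\frac{-313 - 379}{454 - 463} \right)}} = - \frac{416}{\left(-313 - 379\right) \frac{1}{454 - 463}} = - \frac{416}{\left(-692\right) \frac{1}{-9}} = - \frac{416}{\left(-692\right) \left(- \frac{1}{9}\right)} = - \frac{416}{\frac{692}{9}} = \left(-416\right) \frac{9}{692} = - \frac{936}{173}$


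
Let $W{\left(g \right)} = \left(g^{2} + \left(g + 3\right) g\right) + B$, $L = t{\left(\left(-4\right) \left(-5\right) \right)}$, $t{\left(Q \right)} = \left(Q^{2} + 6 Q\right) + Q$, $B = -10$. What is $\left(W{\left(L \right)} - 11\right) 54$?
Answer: $31579146$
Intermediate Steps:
$t{\left(Q \right)} = Q^{2} + 7 Q$
$L = 540$ ($L = \left(-4\right) \left(-5\right) \left(7 - -20\right) = 20 \left(7 + 20\right) = 20 \cdot 27 = 540$)
$W{\left(g \right)} = -10 + g^{2} + g \left(3 + g\right)$ ($W{\left(g \right)} = \left(g^{2} + \left(g + 3\right) g\right) - 10 = \left(g^{2} + \left(3 + g\right) g\right) - 10 = \left(g^{2} + g \left(3 + g\right)\right) - 10 = -10 + g^{2} + g \left(3 + g\right)$)
$\left(W{\left(L \right)} - 11\right) 54 = \left(\left(-10 + 2 \cdot 540^{2} + 3 \cdot 540\right) - 11\right) 54 = \left(\left(-10 + 2 \cdot 291600 + 1620\right) - 11\right) 54 = \left(\left(-10 + 583200 + 1620\right) - 11\right) 54 = \left(584810 - 11\right) 54 = 584799 \cdot 54 = 31579146$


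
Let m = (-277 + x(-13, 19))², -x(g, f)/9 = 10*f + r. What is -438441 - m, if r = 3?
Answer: -4494637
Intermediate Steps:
x(g, f) = -27 - 90*f (x(g, f) = -9*(10*f + 3) = -9*(3 + 10*f) = -27 - 90*f)
m = 4056196 (m = (-277 + (-27 - 90*19))² = (-277 + (-27 - 1710))² = (-277 - 1737)² = (-2014)² = 4056196)
-438441 - m = -438441 - 1*4056196 = -438441 - 4056196 = -4494637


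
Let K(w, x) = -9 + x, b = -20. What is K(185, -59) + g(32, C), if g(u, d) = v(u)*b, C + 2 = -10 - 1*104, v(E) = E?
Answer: -708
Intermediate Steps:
C = -116 (C = -2 + (-10 - 1*104) = -2 + (-10 - 104) = -2 - 114 = -116)
g(u, d) = -20*u (g(u, d) = u*(-20) = -20*u)
K(185, -59) + g(32, C) = (-9 - 59) - 20*32 = -68 - 640 = -708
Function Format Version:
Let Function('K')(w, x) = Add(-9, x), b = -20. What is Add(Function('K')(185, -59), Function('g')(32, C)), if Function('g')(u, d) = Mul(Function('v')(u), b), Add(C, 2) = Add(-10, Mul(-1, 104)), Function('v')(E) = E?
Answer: -708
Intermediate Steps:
C = -116 (C = Add(-2, Add(-10, Mul(-1, 104))) = Add(-2, Add(-10, -104)) = Add(-2, -114) = -116)
Function('g')(u, d) = Mul(-20, u) (Function('g')(u, d) = Mul(u, -20) = Mul(-20, u))
Add(Function('K')(185, -59), Function('g')(32, C)) = Add(Add(-9, -59), Mul(-20, 32)) = Add(-68, -640) = -708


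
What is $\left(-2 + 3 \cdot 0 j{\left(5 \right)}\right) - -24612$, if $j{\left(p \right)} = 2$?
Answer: $24610$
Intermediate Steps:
$\left(-2 + 3 \cdot 0 j{\left(5 \right)}\right) - -24612 = \left(-2 + 3 \cdot 0 \cdot 2\right) - -24612 = \left(-2 + 0 \cdot 2\right) + 24612 = \left(-2 + 0\right) + 24612 = -2 + 24612 = 24610$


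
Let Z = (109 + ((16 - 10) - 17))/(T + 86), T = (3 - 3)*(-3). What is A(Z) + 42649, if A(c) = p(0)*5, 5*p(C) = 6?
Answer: 42655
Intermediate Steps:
T = 0 (T = 0*(-3) = 0)
p(C) = 6/5 (p(C) = (⅕)*6 = 6/5)
Z = 49/43 (Z = (109 + ((16 - 10) - 17))/(0 + 86) = (109 + (6 - 17))/86 = (109 - 11)*(1/86) = 98*(1/86) = 49/43 ≈ 1.1395)
A(c) = 6 (A(c) = (6/5)*5 = 6)
A(Z) + 42649 = 6 + 42649 = 42655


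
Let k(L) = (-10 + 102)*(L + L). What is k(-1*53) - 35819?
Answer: -45571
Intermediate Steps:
k(L) = 184*L (k(L) = 92*(2*L) = 184*L)
k(-1*53) - 35819 = 184*(-1*53) - 35819 = 184*(-53) - 35819 = -9752 - 35819 = -45571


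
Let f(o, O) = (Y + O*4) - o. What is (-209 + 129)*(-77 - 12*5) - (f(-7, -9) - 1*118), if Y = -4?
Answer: 11111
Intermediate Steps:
f(o, O) = -4 - o + 4*O (f(o, O) = (-4 + O*4) - o = (-4 + 4*O) - o = -4 - o + 4*O)
(-209 + 129)*(-77 - 12*5) - (f(-7, -9) - 1*118) = (-209 + 129)*(-77 - 12*5) - ((-4 - 1*(-7) + 4*(-9)) - 1*118) = -80*(-77 - 60) - ((-4 + 7 - 36) - 118) = -80*(-137) - (-33 - 118) = 10960 - 1*(-151) = 10960 + 151 = 11111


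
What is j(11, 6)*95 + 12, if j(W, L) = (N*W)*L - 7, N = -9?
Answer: -57083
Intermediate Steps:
j(W, L) = -7 - 9*L*W (j(W, L) = (-9*W)*L - 7 = -9*L*W - 7 = -7 - 9*L*W)
j(11, 6)*95 + 12 = (-7 - 9*6*11)*95 + 12 = (-7 - 594)*95 + 12 = -601*95 + 12 = -57095 + 12 = -57083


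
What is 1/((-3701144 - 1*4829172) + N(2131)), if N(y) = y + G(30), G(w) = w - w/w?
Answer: -1/8528156 ≈ -1.1726e-7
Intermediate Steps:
G(w) = -1 + w (G(w) = w - 1*1 = w - 1 = -1 + w)
N(y) = 29 + y (N(y) = y + (-1 + 30) = y + 29 = 29 + y)
1/((-3701144 - 1*4829172) + N(2131)) = 1/((-3701144 - 1*4829172) + (29 + 2131)) = 1/((-3701144 - 4829172) + 2160) = 1/(-8530316 + 2160) = 1/(-8528156) = -1/8528156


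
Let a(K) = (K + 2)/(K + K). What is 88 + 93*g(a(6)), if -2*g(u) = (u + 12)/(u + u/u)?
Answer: -1327/5 ≈ -265.40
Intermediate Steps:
a(K) = (2 + K)/(2*K) (a(K) = (2 + K)/((2*K)) = (2 + K)*(1/(2*K)) = (2 + K)/(2*K))
g(u) = -(12 + u)/(2*(1 + u)) (g(u) = -(u + 12)/(2*(u + u/u)) = -(12 + u)/(2*(u + 1)) = -(12 + u)/(2*(1 + u)))
88 + 93*g(a(6)) = 88 + 93*((-12 - (2 + 6)/(2*6))/(2*(1 + (½)*(2 + 6)/6))) = 88 + 93*((-12 - 8/(2*6))/(2*(1 + (½)*(⅙)*8))) = 88 + 93*((-12 - 1*⅔)/(2*(1 + ⅔))) = 88 + 93*((-12 - ⅔)/(2*(5/3))) = 88 + 93*((½)*(⅗)*(-38/3)) = 88 + 93*(-19/5) = 88 - 1767/5 = -1327/5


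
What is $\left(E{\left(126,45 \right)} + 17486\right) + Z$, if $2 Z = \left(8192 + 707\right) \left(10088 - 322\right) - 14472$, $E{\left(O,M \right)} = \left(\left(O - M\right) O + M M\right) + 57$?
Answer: $43476355$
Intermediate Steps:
$E{\left(O,M \right)} = 57 + M^{2} + O \left(O - M\right)$ ($E{\left(O,M \right)} = \left(O \left(O - M\right) + M^{2}\right) + 57 = \left(M^{2} + O \left(O - M\right)\right) + 57 = 57 + M^{2} + O \left(O - M\right)$)
$Z = 43446581$ ($Z = \frac{\left(8192 + 707\right) \left(10088 - 322\right) - 14472}{2} = \frac{8899 \cdot 9766 - 14472}{2} = \frac{86907634 - 14472}{2} = \frac{1}{2} \cdot 86893162 = 43446581$)
$\left(E{\left(126,45 \right)} + 17486\right) + Z = \left(\left(57 + 45^{2} + 126^{2} - 45 \cdot 126\right) + 17486\right) + 43446581 = \left(\left(57 + 2025 + 15876 - 5670\right) + 17486\right) + 43446581 = \left(12288 + 17486\right) + 43446581 = 29774 + 43446581 = 43476355$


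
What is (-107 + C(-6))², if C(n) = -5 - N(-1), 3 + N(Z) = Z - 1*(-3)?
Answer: 12321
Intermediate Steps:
N(Z) = Z (N(Z) = -3 + (Z - 1*(-3)) = -3 + (Z + 3) = -3 + (3 + Z) = Z)
C(n) = -4 (C(n) = -5 - 1*(-1) = -5 + 1 = -4)
(-107 + C(-6))² = (-107 - 4)² = (-111)² = 12321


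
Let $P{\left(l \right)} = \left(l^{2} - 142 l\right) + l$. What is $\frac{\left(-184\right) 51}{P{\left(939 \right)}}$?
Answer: $- \frac{1564}{124887} \approx -0.012523$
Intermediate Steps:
$P{\left(l \right)} = l^{2} - 141 l$
$\frac{\left(-184\right) 51}{P{\left(939 \right)}} = \frac{\left(-184\right) 51}{939 \left(-141 + 939\right)} = - \frac{9384}{939 \cdot 798} = - \frac{9384}{749322} = \left(-9384\right) \frac{1}{749322} = - \frac{1564}{124887}$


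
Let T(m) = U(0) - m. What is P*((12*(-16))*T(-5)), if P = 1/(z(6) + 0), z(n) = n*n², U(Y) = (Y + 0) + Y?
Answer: -40/9 ≈ -4.4444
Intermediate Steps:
U(Y) = 2*Y (U(Y) = Y + Y = 2*Y)
T(m) = -m (T(m) = 2*0 - m = 0 - m = -m)
z(n) = n³
P = 1/216 (P = 1/(6³ + 0) = 1/(216 + 0) = 1/216 ≈ 0.0046296)
P*((12*(-16))*T(-5)) = ((12*(-16))*(-1*(-5)))/216 = (-192*5)/216 = (1/216)*(-960) = -40/9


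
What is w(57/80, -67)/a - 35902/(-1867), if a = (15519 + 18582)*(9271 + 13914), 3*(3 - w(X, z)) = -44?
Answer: 85155776363561/4428328067685 ≈ 19.230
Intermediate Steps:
w(X, z) = 53/3 (w(X, z) = 3 - 1/3*(-44) = 3 + 44/3 = 53/3)
a = 790631685 (a = 34101*23185 = 790631685)
w(57/80, -67)/a - 35902/(-1867) = (53/3)/790631685 - 35902/(-1867) = (53/3)*(1/790631685) - 35902*(-1/1867) = 53/2371895055 + 35902/1867 = 85155776363561/4428328067685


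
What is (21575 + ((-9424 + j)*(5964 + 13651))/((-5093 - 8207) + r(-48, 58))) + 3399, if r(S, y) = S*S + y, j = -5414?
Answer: 94035497/1823 ≈ 51583.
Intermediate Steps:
r(S, y) = y + S² (r(S, y) = S² + y = y + S²)
(21575 + ((-9424 + j)*(5964 + 13651))/((-5093 - 8207) + r(-48, 58))) + 3399 = (21575 + ((-9424 - 5414)*(5964 + 13651))/((-5093 - 8207) + (58 + (-48)²))) + 3399 = (21575 + (-14838*19615)/(-13300 + (58 + 2304))) + 3399 = (21575 - 291047370/(-13300 + 2362)) + 3399 = (21575 - 291047370/(-10938)) + 3399 = (21575 - 291047370*(-1/10938)) + 3399 = (21575 + 48507895/1823) + 3399 = 87839120/1823 + 3399 = 94035497/1823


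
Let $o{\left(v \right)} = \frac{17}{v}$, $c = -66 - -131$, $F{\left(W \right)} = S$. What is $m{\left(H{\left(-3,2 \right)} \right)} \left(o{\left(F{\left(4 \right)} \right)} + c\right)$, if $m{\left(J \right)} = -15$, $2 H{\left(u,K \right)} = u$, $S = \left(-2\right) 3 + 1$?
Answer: $-924$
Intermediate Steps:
$S = -5$ ($S = -6 + 1 = -5$)
$F{\left(W \right)} = -5$
$H{\left(u,K \right)} = \frac{u}{2}$
$c = 65$ ($c = -66 + 131 = 65$)
$m{\left(H{\left(-3,2 \right)} \right)} \left(o{\left(F{\left(4 \right)} \right)} + c\right) = - 15 \left(\frac{17}{-5} + 65\right) = - 15 \left(17 \left(- \frac{1}{5}\right) + 65\right) = - 15 \left(- \frac{17}{5} + 65\right) = \left(-15\right) \frac{308}{5} = -924$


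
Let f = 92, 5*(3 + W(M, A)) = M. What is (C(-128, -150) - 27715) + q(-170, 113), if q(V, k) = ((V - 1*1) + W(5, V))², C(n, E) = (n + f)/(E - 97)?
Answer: 546894/247 ≈ 2214.1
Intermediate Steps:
W(M, A) = -3 + M/5
C(n, E) = (92 + n)/(-97 + E) (C(n, E) = (n + 92)/(E - 97) = (92 + n)/(-97 + E))
q(V, k) = (-3 + V)² (q(V, k) = ((V - 1*1) + (-3 + (⅕)*5))² = ((V - 1) + (-3 + 1))² = ((-1 + V) - 2)² = (-3 + V)²)
(C(-128, -150) - 27715) + q(-170, 113) = ((92 - 128)/(-97 - 150) - 27715) + (-3 - 170)² = (-36/(-247) - 27715) + (-173)² = (-1/247*(-36) - 27715) + 29929 = (36/247 - 27715) + 29929 = -6845569/247 + 29929 = 546894/247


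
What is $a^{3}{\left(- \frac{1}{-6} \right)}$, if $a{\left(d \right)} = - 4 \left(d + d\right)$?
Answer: $- \frac{64}{27} \approx -2.3704$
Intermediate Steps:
$a{\left(d \right)} = - 8 d$ ($a{\left(d \right)} = - 4 \cdot 2 d = - 8 d$)
$a^{3}{\left(- \frac{1}{-6} \right)} = \left(- 8 \left(- \frac{1}{-6}\right)\right)^{3} = \left(- 8 \left(\left(-1\right) \left(- \frac{1}{6}\right)\right)\right)^{3} = \left(\left(-8\right) \frac{1}{6}\right)^{3} = \left(- \frac{4}{3}\right)^{3} = - \frac{64}{27}$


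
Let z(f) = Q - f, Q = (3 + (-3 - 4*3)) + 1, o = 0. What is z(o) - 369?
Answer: -380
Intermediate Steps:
Q = -11 (Q = (3 + (-3 - 12)) + 1 = (3 - 15) + 1 = -12 + 1 = -11)
z(f) = -11 - f
z(o) - 369 = (-11 - 1*0) - 369 = (-11 + 0) - 369 = -11 - 369 = -380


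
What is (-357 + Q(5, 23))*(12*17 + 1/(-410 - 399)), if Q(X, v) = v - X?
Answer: -55946865/809 ≈ -69156.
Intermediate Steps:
(-357 + Q(5, 23))*(12*17 + 1/(-410 - 399)) = (-357 + (23 - 1*5))*(12*17 + 1/(-410 - 399)) = (-357 + (23 - 5))*(204 + 1/(-809)) = (-357 + 18)*(204 - 1/809) = -339*165035/809 = -55946865/809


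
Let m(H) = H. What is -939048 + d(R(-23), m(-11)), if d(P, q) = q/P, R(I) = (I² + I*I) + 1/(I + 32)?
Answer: -8942554203/9523 ≈ -9.3905e+5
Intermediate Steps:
R(I) = 1/(32 + I) + 2*I² (R(I) = (I² + I²) + 1/(32 + I) = 2*I² + 1/(32 + I) = 1/(32 + I) + 2*I²)
-939048 + d(R(-23), m(-11)) = -939048 - 11*(32 - 23)/(1 + 2*(-23)³ + 64*(-23)²) = -939048 - 11*9/(1 + 2*(-12167) + 64*529) = -939048 - 11*9/(1 - 24334 + 33856) = -939048 - 11/((⅑)*9523) = -939048 - 11/9523/9 = -939048 - 11*9/9523 = -939048 - 99/9523 = -8942554203/9523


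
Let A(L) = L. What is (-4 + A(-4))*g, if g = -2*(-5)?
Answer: -80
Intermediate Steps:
g = 10
(-4 + A(-4))*g = (-4 - 4)*10 = -8*10 = -80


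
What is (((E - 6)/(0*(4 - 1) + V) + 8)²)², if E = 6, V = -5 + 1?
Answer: 4096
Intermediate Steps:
V = -4
(((E - 6)/(0*(4 - 1) + V) + 8)²)² = (((6 - 6)/(0*(4 - 1) - 4) + 8)²)² = ((0/(0*3 - 4) + 8)²)² = ((0/(0 - 4) + 8)²)² = ((0/(-4) + 8)²)² = ((0*(-¼) + 8)²)² = ((0 + 8)²)² = (8²)² = 64² = 4096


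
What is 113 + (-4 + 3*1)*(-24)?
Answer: 137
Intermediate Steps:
113 + (-4 + 3*1)*(-24) = 113 + (-4 + 3)*(-24) = 113 - 1*(-24) = 113 + 24 = 137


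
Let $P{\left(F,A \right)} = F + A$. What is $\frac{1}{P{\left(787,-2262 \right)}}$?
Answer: $- \frac{1}{1475} \approx -0.00067797$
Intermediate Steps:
$P{\left(F,A \right)} = A + F$
$\frac{1}{P{\left(787,-2262 \right)}} = \frac{1}{-2262 + 787} = \frac{1}{-1475} = - \frac{1}{1475}$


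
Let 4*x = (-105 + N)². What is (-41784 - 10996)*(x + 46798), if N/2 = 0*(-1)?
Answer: -2615473315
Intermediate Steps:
N = 0 (N = 2*(0*(-1)) = 2*0 = 0)
x = 11025/4 (x = (-105 + 0)²/4 = (¼)*(-105)² = (¼)*11025 = 11025/4 ≈ 2756.3)
(-41784 - 10996)*(x + 46798) = (-41784 - 10996)*(11025/4 + 46798) = -52780*198217/4 = -2615473315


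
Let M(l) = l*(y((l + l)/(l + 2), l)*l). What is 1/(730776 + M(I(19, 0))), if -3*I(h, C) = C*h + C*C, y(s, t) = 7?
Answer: 1/730776 ≈ 1.3684e-6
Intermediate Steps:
I(h, C) = -C**2/3 - C*h/3 (I(h, C) = -(C*h + C*C)/3 = -(C*h + C**2)/3 = -(C**2 + C*h)/3 = -C**2/3 - C*h/3)
M(l) = 7*l**2 (M(l) = l*(7*l) = 7*l**2)
1/(730776 + M(I(19, 0))) = 1/(730776 + 7*(-1/3*0*(0 + 19))**2) = 1/(730776 + 7*(-1/3*0*19)**2) = 1/(730776 + 7*0**2) = 1/(730776 + 7*0) = 1/(730776 + 0) = 1/730776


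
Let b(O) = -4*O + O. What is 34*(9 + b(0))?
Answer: 306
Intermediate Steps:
b(O) = -3*O
34*(9 + b(0)) = 34*(9 - 3*0) = 34*(9 + 0) = 34*9 = 306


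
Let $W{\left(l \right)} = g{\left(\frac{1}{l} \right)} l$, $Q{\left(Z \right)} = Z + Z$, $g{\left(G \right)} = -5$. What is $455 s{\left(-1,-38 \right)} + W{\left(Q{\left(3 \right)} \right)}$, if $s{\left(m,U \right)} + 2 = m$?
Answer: $-1395$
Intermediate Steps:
$s{\left(m,U \right)} = -2 + m$
$Q{\left(Z \right)} = 2 Z$
$W{\left(l \right)} = - 5 l$
$455 s{\left(-1,-38 \right)} + W{\left(Q{\left(3 \right)} \right)} = 455 \left(-2 - 1\right) - 5 \cdot 2 \cdot 3 = 455 \left(-3\right) - 30 = -1365 - 30 = -1395$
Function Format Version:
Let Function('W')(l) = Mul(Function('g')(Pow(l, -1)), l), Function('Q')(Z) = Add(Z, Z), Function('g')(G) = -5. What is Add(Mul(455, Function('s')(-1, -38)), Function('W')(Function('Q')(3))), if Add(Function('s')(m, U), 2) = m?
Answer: -1395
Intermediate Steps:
Function('s')(m, U) = Add(-2, m)
Function('Q')(Z) = Mul(2, Z)
Function('W')(l) = Mul(-5, l)
Add(Mul(455, Function('s')(-1, -38)), Function('W')(Function('Q')(3))) = Add(Mul(455, Add(-2, -1)), Mul(-5, Mul(2, 3))) = Add(Mul(455, -3), Mul(-5, 6)) = Add(-1365, -30) = -1395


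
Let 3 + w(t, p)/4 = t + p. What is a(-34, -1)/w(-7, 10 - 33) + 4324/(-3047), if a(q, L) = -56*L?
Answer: -16850/9141 ≈ -1.8433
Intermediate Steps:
w(t, p) = -12 + 4*p + 4*t (w(t, p) = -12 + 4*(t + p) = -12 + 4*(p + t) = -12 + (4*p + 4*t) = -12 + 4*p + 4*t)
a(-34, -1)/w(-7, 10 - 33) + 4324/(-3047) = (-56*(-1))/(-12 + 4*(10 - 33) + 4*(-7)) + 4324/(-3047) = 56/(-12 + 4*(-23) - 28) + 4324*(-1/3047) = 56/(-12 - 92 - 28) - 4324/3047 = 56/(-132) - 4324/3047 = 56*(-1/132) - 4324/3047 = -14/33 - 4324/3047 = -16850/9141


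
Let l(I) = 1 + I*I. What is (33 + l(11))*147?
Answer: 22785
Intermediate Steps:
l(I) = 1 + I²
(33 + l(11))*147 = (33 + (1 + 11²))*147 = (33 + (1 + 121))*147 = (33 + 122)*147 = 155*147 = 22785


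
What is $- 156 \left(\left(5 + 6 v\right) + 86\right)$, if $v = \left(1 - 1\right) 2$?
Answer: $-14196$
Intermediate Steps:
$v = 0$ ($v = 0 \cdot 2 = 0$)
$- 156 \left(\left(5 + 6 v\right) + 86\right) = - 156 \left(\left(5 + 6 \cdot 0\right) + 86\right) = - 156 \left(\left(5 + 0\right) + 86\right) = - 156 \left(5 + 86\right) = \left(-156\right) 91 = -14196$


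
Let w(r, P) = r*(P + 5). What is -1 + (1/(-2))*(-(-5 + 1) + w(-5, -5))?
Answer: -3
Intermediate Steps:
w(r, P) = r*(5 + P)
-1 + (1/(-2))*(-(-5 + 1) + w(-5, -5)) = -1 + (1/(-2))*(-(-5 + 1) - 5*(5 - 5)) = -1 + (1*(-½))*(-1*(-4) - 5*0) = -1 - (4 + 0)/2 = -1 - ½*4 = -1 - 2 = -3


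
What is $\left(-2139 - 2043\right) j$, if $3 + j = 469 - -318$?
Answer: $-3278688$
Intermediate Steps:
$j = 784$ ($j = -3 + \left(469 - -318\right) = -3 + \left(469 + 318\right) = -3 + 787 = 784$)
$\left(-2139 - 2043\right) j = \left(-2139 - 2043\right) 784 = \left(-4182\right) 784 = -3278688$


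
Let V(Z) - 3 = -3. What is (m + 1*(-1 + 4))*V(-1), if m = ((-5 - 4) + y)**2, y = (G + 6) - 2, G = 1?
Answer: 0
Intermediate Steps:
V(Z) = 0 (V(Z) = 3 - 3 = 0)
y = 5 (y = (1 + 6) - 2 = 7 - 2 = 5)
m = 16 (m = ((-5 - 4) + 5)**2 = (-9 + 5)**2 = (-4)**2 = 16)
(m + 1*(-1 + 4))*V(-1) = (16 + 1*(-1 + 4))*0 = (16 + 1*3)*0 = (16 + 3)*0 = 19*0 = 0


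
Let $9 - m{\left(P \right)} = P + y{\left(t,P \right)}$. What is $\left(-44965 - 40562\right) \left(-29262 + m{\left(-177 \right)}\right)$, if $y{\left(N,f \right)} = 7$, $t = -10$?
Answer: $2487381741$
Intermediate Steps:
$m{\left(P \right)} = 2 - P$ ($m{\left(P \right)} = 9 - \left(P + 7\right) = 9 - \left(7 + P\right) = 2 - P$)
$\left(-44965 - 40562\right) \left(-29262 + m{\left(-177 \right)}\right) = \left(-44965 - 40562\right) \left(-29262 + \left(2 - -177\right)\right) = - 85527 \left(-29262 + \left(2 + 177\right)\right) = - 85527 \left(-29262 + 179\right) = \left(-85527\right) \left(-29083\right) = 2487381741$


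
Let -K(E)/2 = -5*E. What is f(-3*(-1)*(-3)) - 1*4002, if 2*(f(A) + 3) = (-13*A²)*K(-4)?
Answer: 17055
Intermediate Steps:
K(E) = 10*E (K(E) = -(-10)*E = 10*E)
f(A) = -3 + 260*A² (f(A) = -3 + ((-13*A²)*(10*(-4)))/2 = -3 + (-13*A²*(-40))/2 = -3 + (520*A²)/2 = -3 + 260*A²)
f(-3*(-1)*(-3)) - 1*4002 = (-3 + 260*(-3*(-1)*(-3))²) - 1*4002 = (-3 + 260*(3*(-3))²) - 4002 = (-3 + 260*(-9)²) - 4002 = (-3 + 260*81) - 4002 = (-3 + 21060) - 4002 = 21057 - 4002 = 17055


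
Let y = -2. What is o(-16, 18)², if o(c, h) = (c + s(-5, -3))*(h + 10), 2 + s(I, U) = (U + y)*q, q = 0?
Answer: 254016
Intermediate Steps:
s(I, U) = -2 (s(I, U) = -2 + (U - 2)*0 = -2 + (-2 + U)*0 = -2 + 0 = -2)
o(c, h) = (-2 + c)*(10 + h) (o(c, h) = (c - 2)*(h + 10) = (-2 + c)*(10 + h))
o(-16, 18)² = (-20 - 2*18 + 10*(-16) - 16*18)² = (-20 - 36 - 160 - 288)² = (-504)² = 254016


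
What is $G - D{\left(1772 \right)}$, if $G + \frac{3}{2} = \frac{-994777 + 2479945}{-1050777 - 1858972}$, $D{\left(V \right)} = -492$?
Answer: $\frac{2851493433}{5819498} \approx 489.99$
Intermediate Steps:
$G = - \frac{11699583}{5819498}$ ($G = - \frac{3}{2} + \frac{-994777 + 2479945}{-1050777 - 1858972} = - \frac{3}{2} + \frac{1485168}{-2909749} = - \frac{3}{2} + 1485168 \left(- \frac{1}{2909749}\right) = - \frac{3}{2} - \frac{1485168}{2909749} = - \frac{11699583}{5819498} \approx -2.0104$)
$G - D{\left(1772 \right)} = - \frac{11699583}{5819498} - -492 = - \frac{11699583}{5819498} + 492 = \frac{2851493433}{5819498}$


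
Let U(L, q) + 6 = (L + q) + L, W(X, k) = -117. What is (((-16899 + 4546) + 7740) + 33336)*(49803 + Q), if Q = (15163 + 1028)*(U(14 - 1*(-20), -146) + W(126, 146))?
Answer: -92045381124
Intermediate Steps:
U(L, q) = -6 + q + 2*L (U(L, q) = -6 + ((L + q) + L) = -6 + (q + 2*L) = -6 + q + 2*L)
Q = -3254391 (Q = (15163 + 1028)*((-6 - 146 + 2*(14 - 1*(-20))) - 117) = 16191*((-6 - 146 + 2*(14 + 20)) - 117) = 16191*((-6 - 146 + 2*34) - 117) = 16191*((-6 - 146 + 68) - 117) = 16191*(-84 - 117) = 16191*(-201) = -3254391)
(((-16899 + 4546) + 7740) + 33336)*(49803 + Q) = (((-16899 + 4546) + 7740) + 33336)*(49803 - 3254391) = ((-12353 + 7740) + 33336)*(-3204588) = (-4613 + 33336)*(-3204588) = 28723*(-3204588) = -92045381124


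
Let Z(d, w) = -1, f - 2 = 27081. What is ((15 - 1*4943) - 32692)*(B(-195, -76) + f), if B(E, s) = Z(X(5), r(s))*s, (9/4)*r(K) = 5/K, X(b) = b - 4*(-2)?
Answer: -1021721580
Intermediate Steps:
f = 27083 (f = 2 + 27081 = 27083)
X(b) = 8 + b (X(b) = b + 8 = 8 + b)
r(K) = 20/(9*K) (r(K) = 4*(5/K)/9 = 20/(9*K))
B(E, s) = -s
((15 - 1*4943) - 32692)*(B(-195, -76) + f) = ((15 - 1*4943) - 32692)*(-1*(-76) + 27083) = ((15 - 4943) - 32692)*(76 + 27083) = (-4928 - 32692)*27159 = -37620*27159 = -1021721580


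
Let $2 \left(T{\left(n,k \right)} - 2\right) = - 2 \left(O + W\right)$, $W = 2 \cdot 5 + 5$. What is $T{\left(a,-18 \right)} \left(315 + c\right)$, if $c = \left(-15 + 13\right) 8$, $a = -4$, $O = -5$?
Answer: $-2392$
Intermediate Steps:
$W = 15$ ($W = 10 + 5 = 15$)
$T{\left(n,k \right)} = -8$ ($T{\left(n,k \right)} = 2 + \frac{\left(-2\right) \left(-5 + 15\right)}{2} = 2 + \frac{\left(-2\right) 10}{2} = 2 + \frac{1}{2} \left(-20\right) = 2 - 10 = -8$)
$c = -16$ ($c = \left(-2\right) 8 = -16$)
$T{\left(a,-18 \right)} \left(315 + c\right) = - 8 \left(315 - 16\right) = \left(-8\right) 299 = -2392$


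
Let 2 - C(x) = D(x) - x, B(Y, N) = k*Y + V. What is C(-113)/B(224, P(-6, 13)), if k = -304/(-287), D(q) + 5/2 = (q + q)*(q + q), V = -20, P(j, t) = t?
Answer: -4197129/17816 ≈ -235.58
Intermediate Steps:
D(q) = -5/2 + 4*q**2 (D(q) = -5/2 + (q + q)*(q + q) = -5/2 + (2*q)*(2*q) = -5/2 + 4*q**2)
k = 304/287 (k = -304*(-1/287) = 304/287 ≈ 1.0592)
B(Y, N) = -20 + 304*Y/287 (B(Y, N) = 304*Y/287 - 20 = -20 + 304*Y/287)
C(x) = 9/2 + x - 4*x**2 (C(x) = 2 - ((-5/2 + 4*x**2) - x) = 2 - (-5/2 - x + 4*x**2) = 2 + (5/2 + x - 4*x**2) = 9/2 + x - 4*x**2)
C(-113)/B(224, P(-6, 13)) = (9/2 - 113 - 4*(-113)**2)/(-20 + (304/287)*224) = (9/2 - 113 - 4*12769)/(-20 + 9728/41) = (9/2 - 113 - 51076)/(8908/41) = -102369/2*41/8908 = -4197129/17816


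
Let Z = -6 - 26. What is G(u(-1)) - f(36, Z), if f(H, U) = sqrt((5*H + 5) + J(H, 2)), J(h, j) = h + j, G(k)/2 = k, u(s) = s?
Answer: -2 - sqrt(223) ≈ -16.933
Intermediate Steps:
G(k) = 2*k
Z = -32
f(H, U) = sqrt(7 + 6*H) (f(H, U) = sqrt((5*H + 5) + (H + 2)) = sqrt((5 + 5*H) + (2 + H)) = sqrt(7 + 6*H))
G(u(-1)) - f(36, Z) = 2*(-1) - sqrt(7 + 6*36) = -2 - sqrt(7 + 216) = -2 - sqrt(223)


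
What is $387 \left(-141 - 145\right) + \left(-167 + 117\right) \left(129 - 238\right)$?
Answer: $-105232$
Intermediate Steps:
$387 \left(-141 - 145\right) + \left(-167 + 117\right) \left(129 - 238\right) = 387 \left(-286\right) - -5450 = -110682 + 5450 = -105232$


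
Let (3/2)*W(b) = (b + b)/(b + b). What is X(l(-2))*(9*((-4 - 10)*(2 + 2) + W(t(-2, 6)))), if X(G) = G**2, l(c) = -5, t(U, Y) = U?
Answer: -12450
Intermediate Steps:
W(b) = 2/3 (W(b) = 2*((b + b)/(b + b))/3 = 2*((2*b)/((2*b)))/3 = 2*((2*b)*(1/(2*b)))/3 = (2/3)*1 = 2/3)
X(l(-2))*(9*((-4 - 10)*(2 + 2) + W(t(-2, 6)))) = (-5)**2*(9*((-4 - 10)*(2 + 2) + 2/3)) = 25*(9*(-14*4 + 2/3)) = 25*(9*(-56 + 2/3)) = 25*(9*(-166/3)) = 25*(-498) = -12450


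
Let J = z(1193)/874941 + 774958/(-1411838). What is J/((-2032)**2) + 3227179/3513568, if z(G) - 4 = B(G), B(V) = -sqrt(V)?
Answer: 257189989226903273329775/280013797454881093711104 - sqrt(1193)/3612652387584 ≈ 0.91849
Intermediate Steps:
z(G) = 4 - sqrt(G)
J = -339018440063/617637475779 - sqrt(1193)/874941 (J = (4 - sqrt(1193))/874941 + 774958/(-1411838) = (4 - sqrt(1193))*(1/874941) + 774958*(-1/1411838) = (4/874941 - sqrt(1193)/874941) - 387479/705919 = -339018440063/617637475779 - sqrt(1193)/874941 ≈ -0.54893)
J/((-2032)**2) + 3227179/3513568 = (-339018440063/617637475779 - sqrt(1193)/874941)/((-2032)**2) + 3227179/3513568 = (-339018440063/617637475779 - sqrt(1193)/874941)/4129024 + 3227179*(1/3513568) = (-339018440063/617637475779 - sqrt(1193)/874941)*(1/4129024) + 3227179/3513568 = (-339018440063/2550239960790909696 - sqrt(1193)/3612652387584) + 3227179/3513568 = 257189989226903273329775/280013797454881093711104 - sqrt(1193)/3612652387584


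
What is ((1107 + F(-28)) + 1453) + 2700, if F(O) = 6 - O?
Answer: 5294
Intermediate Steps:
((1107 + F(-28)) + 1453) + 2700 = ((1107 + (6 - 1*(-28))) + 1453) + 2700 = ((1107 + (6 + 28)) + 1453) + 2700 = ((1107 + 34) + 1453) + 2700 = (1141 + 1453) + 2700 = 2594 + 2700 = 5294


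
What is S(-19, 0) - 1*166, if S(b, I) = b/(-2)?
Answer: -313/2 ≈ -156.50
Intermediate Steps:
S(b, I) = -b/2 (S(b, I) = b*(-1/2) = -b/2)
S(-19, 0) - 1*166 = -1/2*(-19) - 1*166 = 19/2 - 166 = -313/2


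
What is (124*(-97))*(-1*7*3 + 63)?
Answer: -505176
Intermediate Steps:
(124*(-97))*(-1*7*3 + 63) = -12028*(-7*3 + 63) = -12028*(-21 + 63) = -12028*42 = -505176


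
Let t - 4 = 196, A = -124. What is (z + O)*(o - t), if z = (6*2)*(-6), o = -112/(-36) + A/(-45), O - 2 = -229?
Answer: 870688/15 ≈ 58046.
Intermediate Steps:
t = 200 (t = 4 + 196 = 200)
O = -227 (O = 2 - 229 = -227)
o = 88/15 (o = -112/(-36) - 124/(-45) = -112*(-1/36) - 124*(-1/45) = 28/9 + 124/45 = 88/15 ≈ 5.8667)
z = -72 (z = 12*(-6) = -72)
(z + O)*(o - t) = (-72 - 227)*(88/15 - 1*200) = -299*(88/15 - 200) = -299*(-2912/15) = 870688/15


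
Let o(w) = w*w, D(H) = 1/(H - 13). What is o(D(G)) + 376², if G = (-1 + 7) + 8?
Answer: 141377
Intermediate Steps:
G = 14 (G = 6 + 8 = 14)
D(H) = 1/(-13 + H)
o(w) = w²
o(D(G)) + 376² = (1/(-13 + 14))² + 376² = (1/1)² + 141376 = 1² + 141376 = 1 + 141376 = 141377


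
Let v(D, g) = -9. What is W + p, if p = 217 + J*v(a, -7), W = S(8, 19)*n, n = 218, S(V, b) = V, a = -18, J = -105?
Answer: 2906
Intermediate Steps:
W = 1744 (W = 8*218 = 1744)
p = 1162 (p = 217 - 105*(-9) = 217 + 945 = 1162)
W + p = 1744 + 1162 = 2906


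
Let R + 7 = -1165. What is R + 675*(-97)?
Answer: -66647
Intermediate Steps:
R = -1172 (R = -7 - 1165 = -1172)
R + 675*(-97) = -1172 + 675*(-97) = -1172 - 65475 = -66647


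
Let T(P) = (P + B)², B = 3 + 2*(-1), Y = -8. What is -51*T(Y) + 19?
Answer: -2480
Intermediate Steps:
B = 1 (B = 3 - 2 = 1)
T(P) = (1 + P)² (T(P) = (P + 1)² = (1 + P)²)
-51*T(Y) + 19 = -51*(1 - 8)² + 19 = -51*(-7)² + 19 = -51*49 + 19 = -2499 + 19 = -2480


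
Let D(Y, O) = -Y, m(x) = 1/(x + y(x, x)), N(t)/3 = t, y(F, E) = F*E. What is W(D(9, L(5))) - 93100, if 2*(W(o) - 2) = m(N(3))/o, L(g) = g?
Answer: -150818761/1620 ≈ -93098.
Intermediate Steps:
y(F, E) = E*F
N(t) = 3*t
m(x) = 1/(x + x²) (m(x) = 1/(x + x*x) = 1/(x + x²))
W(o) = 2 + 1/(180*o) (W(o) = 2 + ((1/(((3*3))*(1 + 3*3)))/o)/2 = 2 + ((1/(9*(1 + 9)))/o)/2 = 2 + (((⅑)/10)/o)/2 = 2 + (((⅑)*(⅒))/o)/2 = 2 + (1/(90*o))/2 = 2 + 1/(180*o))
W(D(9, L(5))) - 93100 = (2 + 1/(180*((-1*9)))) - 93100 = (2 + (1/180)/(-9)) - 93100 = (2 + (1/180)*(-⅑)) - 93100 = (2 - 1/1620) - 93100 = 3239/1620 - 93100 = -150818761/1620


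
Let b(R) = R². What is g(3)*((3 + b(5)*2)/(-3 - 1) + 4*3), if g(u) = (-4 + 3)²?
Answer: -5/4 ≈ -1.2500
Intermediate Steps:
g(u) = 1 (g(u) = (-1)² = 1)
g(3)*((3 + b(5)*2)/(-3 - 1) + 4*3) = 1*((3 + 5²*2)/(-3 - 1) + 4*3) = 1*((3 + 25*2)/(-4) + 12) = 1*((3 + 50)*(-¼) + 12) = 1*(53*(-¼) + 12) = 1*(-53/4 + 12) = 1*(-5/4) = -5/4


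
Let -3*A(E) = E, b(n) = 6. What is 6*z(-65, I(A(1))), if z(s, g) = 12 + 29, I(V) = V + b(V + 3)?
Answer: 246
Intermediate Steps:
A(E) = -E/3
I(V) = 6 + V (I(V) = V + 6 = 6 + V)
z(s, g) = 41
6*z(-65, I(A(1))) = 6*41 = 246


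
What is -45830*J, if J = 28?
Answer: -1283240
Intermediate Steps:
-45830*J = -45830*28 = -1283240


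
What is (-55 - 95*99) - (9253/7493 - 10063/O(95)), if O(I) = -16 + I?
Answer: -5525147548/591947 ≈ -9333.9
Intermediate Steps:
(-55 - 95*99) - (9253/7493 - 10063/O(95)) = (-55 - 95*99) - (9253/7493 - 10063/(-16 + 95)) = (-55 - 9405) - (9253*(1/7493) - 10063/79) = -9460 - (9253/7493 - 10063*1/79) = -9460 - (9253/7493 - 10063/79) = -9460 - 1*(-74671072/591947) = -9460 + 74671072/591947 = -5525147548/591947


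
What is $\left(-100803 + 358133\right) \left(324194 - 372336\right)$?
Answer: $-12388380860$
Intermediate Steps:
$\left(-100803 + 358133\right) \left(324194 - 372336\right) = 257330 \left(-48142\right) = -12388380860$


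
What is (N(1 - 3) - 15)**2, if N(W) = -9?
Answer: 576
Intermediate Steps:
(N(1 - 3) - 15)**2 = (-9 - 15)**2 = (-24)**2 = 576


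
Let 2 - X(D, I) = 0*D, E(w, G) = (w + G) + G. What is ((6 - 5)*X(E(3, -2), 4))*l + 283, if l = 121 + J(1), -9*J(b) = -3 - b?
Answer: 4733/9 ≈ 525.89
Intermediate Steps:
E(w, G) = w + 2*G (E(w, G) = (G + w) + G = w + 2*G)
J(b) = 1/3 + b/9 (J(b) = -(-3 - b)/9 = 1/3 + b/9)
X(D, I) = 2 (X(D, I) = 2 - 0*D = 2 - 1*0 = 2 + 0 = 2)
l = 1093/9 (l = 121 + (1/3 + (1/9)*1) = 121 + (1/3 + 1/9) = 121 + 4/9 = 1093/9 ≈ 121.44)
((6 - 5)*X(E(3, -2), 4))*l + 283 = ((6 - 5)*2)*(1093/9) + 283 = (1*2)*(1093/9) + 283 = 2*(1093/9) + 283 = 2186/9 + 283 = 4733/9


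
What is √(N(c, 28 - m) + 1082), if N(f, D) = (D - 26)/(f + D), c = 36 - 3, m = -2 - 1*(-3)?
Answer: √973815/30 ≈ 32.894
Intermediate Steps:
m = 1 (m = -2 + 3 = 1)
c = 33
N(f, D) = (-26 + D)/(D + f)
√(N(c, 28 - m) + 1082) = √((-26 + (28 - 1*1))/((28 - 1*1) + 33) + 1082) = √((-26 + (28 - 1))/((28 - 1) + 33) + 1082) = √((-26 + 27)/(27 + 33) + 1082) = √(1/60 + 1082) = √(64921/60) = √973815/30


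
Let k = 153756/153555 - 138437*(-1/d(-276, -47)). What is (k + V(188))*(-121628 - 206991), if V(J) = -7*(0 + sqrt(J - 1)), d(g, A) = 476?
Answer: -2336577637276343/24364060 + 2300333*sqrt(187) ≈ -6.4446e+7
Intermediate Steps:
V(J) = -7*sqrt(-1 + J) (V(J) = -7*(0 + sqrt(-1 + J)) = -7*sqrt(-1 + J))
k = 7110293797/24364060 (k = 153756/153555 - 138437/((-1*476)) = 153756*(1/153555) - 138437/(-476) = 51252/51185 - 138437*(-1/476) = 51252/51185 + 138437/476 = 7110293797/24364060 ≈ 291.84)
(k + V(188))*(-121628 - 206991) = (7110293797/24364060 - 7*sqrt(-1 + 188))*(-121628 - 206991) = (7110293797/24364060 - 7*sqrt(187))*(-328619) = -2336577637276343/24364060 + 2300333*sqrt(187)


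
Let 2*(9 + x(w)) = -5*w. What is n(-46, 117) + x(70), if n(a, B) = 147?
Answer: -37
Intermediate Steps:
x(w) = -9 - 5*w/2 (x(w) = -9 + (-5*w)/2 = -9 - 5*w/2)
n(-46, 117) + x(70) = 147 + (-9 - 5/2*70) = 147 + (-9 - 175) = 147 - 184 = -37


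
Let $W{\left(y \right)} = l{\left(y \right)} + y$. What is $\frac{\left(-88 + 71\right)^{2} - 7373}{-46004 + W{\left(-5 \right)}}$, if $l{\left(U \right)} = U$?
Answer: $\frac{3542}{23007} \approx 0.15395$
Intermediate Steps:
$W{\left(y \right)} = 2 y$ ($W{\left(y \right)} = y + y = 2 y$)
$\frac{\left(-88 + 71\right)^{2} - 7373}{-46004 + W{\left(-5 \right)}} = \frac{\left(-88 + 71\right)^{2} - 7373}{-46004 + 2 \left(-5\right)} = \frac{\left(-17\right)^{2} - 7373}{-46004 - 10} = \frac{289 - 7373}{-46014} = \left(-7084\right) \left(- \frac{1}{46014}\right) = \frac{3542}{23007}$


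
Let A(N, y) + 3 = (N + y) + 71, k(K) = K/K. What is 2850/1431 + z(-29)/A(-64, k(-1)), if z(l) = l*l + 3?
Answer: 407338/2385 ≈ 170.79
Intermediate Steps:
k(K) = 1
z(l) = 3 + l**2 (z(l) = l**2 + 3 = 3 + l**2)
A(N, y) = 68 + N + y (A(N, y) = -3 + ((N + y) + 71) = -3 + (71 + N + y) = 68 + N + y)
2850/1431 + z(-29)/A(-64, k(-1)) = 2850/1431 + (3 + (-29)**2)/(68 - 64 + 1) = 2850*(1/1431) + (3 + 841)/5 = 950/477 + 844*(1/5) = 950/477 + 844/5 = 407338/2385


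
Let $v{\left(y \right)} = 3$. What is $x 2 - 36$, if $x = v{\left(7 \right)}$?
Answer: $-30$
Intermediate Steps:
$x = 3$
$x 2 - 36 = 3 \cdot 2 - 36 = 6 - 36 = -30$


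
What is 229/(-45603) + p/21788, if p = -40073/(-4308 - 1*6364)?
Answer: -51419982725/10603679606208 ≈ -0.0048493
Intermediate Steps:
p = 40073/10672 (p = -40073/(-4308 - 6364) = -40073/(-10672) = -40073*(-1/10672) = 40073/10672 ≈ 3.7550)
229/(-45603) + p/21788 = 229/(-45603) + (40073/10672)/21788 = 229*(-1/45603) + (40073/10672)*(1/21788) = -229/45603 + 40073/232521536 = -51419982725/10603679606208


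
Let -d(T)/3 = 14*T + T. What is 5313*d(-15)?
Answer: 3586275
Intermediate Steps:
d(T) = -45*T (d(T) = -3*(14*T + T) = -45*T)
5313*d(-15) = 5313*(-45*(-15)) = 5313*675 = 3586275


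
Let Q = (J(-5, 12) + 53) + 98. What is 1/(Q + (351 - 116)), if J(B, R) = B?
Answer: 1/381 ≈ 0.0026247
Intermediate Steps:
Q = 146 (Q = (-5 + 53) + 98 = 48 + 98 = 146)
1/(Q + (351 - 116)) = 1/(146 + (351 - 116)) = 1/(146 + 235) = 1/381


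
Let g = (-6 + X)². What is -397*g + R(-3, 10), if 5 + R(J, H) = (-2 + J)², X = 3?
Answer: -3553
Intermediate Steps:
R(J, H) = -5 + (-2 + J)²
g = 9 (g = (-6 + 3)² = (-3)² = 9)
-397*g + R(-3, 10) = -397*9 + (-5 + (-2 - 3)²) = -3573 + (-5 + (-5)²) = -3573 + (-5 + 25) = -3573 + 20 = -3553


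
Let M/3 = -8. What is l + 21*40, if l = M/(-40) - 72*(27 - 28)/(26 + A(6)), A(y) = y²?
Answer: 130473/155 ≈ 841.76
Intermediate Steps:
M = -24 (M = 3*(-8) = -24)
l = 273/155 (l = -24/(-40) - 72*(27 - 28)/(26 + 6²) = -24*(-1/40) - 72*(-1/(26 + 36)) = ⅗ - 72/(62*(-1)) = ⅗ - 72/(-62) = ⅗ - 72*(-1/62) = ⅗ + 36/31 = 273/155 ≈ 1.7613)
l + 21*40 = 273/155 + 21*40 = 273/155 + 840 = 130473/155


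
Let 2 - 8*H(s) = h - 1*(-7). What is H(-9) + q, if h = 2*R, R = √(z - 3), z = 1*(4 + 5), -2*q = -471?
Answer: 1879/8 - √6/4 ≈ 234.26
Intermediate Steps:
q = 471/2 (q = -½*(-471) = 471/2 ≈ 235.50)
z = 9 (z = 1*9 = 9)
R = √6 (R = √(9 - 3) = √6 ≈ 2.4495)
h = 2*√6 ≈ 4.8990
H(s) = -5/8 - √6/4 (H(s) = ¼ - (2*√6 - 1*(-7))/8 = ¼ - (2*√6 + 7)/8 = ¼ - (7 + 2*√6)/8 = ¼ + (-7/8 - √6/4) = -5/8 - √6/4)
H(-9) + q = (-5/8 - √6/4) + 471/2 = 1879/8 - √6/4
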